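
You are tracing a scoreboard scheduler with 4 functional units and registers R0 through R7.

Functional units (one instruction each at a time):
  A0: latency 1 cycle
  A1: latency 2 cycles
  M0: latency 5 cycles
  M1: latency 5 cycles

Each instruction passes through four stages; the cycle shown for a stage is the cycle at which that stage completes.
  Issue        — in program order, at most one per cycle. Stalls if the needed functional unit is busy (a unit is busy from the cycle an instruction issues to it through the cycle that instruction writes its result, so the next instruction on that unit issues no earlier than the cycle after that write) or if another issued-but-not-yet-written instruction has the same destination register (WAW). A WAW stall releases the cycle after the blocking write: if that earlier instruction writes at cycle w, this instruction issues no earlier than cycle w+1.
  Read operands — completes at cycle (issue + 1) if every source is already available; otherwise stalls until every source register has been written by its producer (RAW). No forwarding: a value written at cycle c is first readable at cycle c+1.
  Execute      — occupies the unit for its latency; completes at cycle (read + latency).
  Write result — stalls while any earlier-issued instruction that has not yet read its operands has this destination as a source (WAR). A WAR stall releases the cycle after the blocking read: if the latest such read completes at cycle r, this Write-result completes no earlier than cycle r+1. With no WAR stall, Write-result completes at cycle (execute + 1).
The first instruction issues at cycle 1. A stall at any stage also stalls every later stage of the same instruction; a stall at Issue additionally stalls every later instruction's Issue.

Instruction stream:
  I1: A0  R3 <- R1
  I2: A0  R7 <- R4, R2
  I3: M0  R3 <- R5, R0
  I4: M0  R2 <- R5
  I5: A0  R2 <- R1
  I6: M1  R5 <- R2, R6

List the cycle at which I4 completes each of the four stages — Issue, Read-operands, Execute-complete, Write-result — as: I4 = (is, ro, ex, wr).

I4 = (14, 15, 20, 21)

c1: I1→A0
c2: I1 RO
c3: I1 EX
c4: I1 WR R3
c5: I2→A0
c6: I2 RO | I3→M0
c7: I2 EX | I3 RO
c8: I2 WR R7
c12: I3 EX
c13: I3 WR R3
c14: I4→M0
c15: I4 RO
c20: I4 EX
c21: I4 WR R2
c22: I5→A0
c23: I5 RO | I6→M1
c24: I5 EX
c25: I5 WR R2
c26: I6 RO
c31: I6 EX
c32: I6 WR R5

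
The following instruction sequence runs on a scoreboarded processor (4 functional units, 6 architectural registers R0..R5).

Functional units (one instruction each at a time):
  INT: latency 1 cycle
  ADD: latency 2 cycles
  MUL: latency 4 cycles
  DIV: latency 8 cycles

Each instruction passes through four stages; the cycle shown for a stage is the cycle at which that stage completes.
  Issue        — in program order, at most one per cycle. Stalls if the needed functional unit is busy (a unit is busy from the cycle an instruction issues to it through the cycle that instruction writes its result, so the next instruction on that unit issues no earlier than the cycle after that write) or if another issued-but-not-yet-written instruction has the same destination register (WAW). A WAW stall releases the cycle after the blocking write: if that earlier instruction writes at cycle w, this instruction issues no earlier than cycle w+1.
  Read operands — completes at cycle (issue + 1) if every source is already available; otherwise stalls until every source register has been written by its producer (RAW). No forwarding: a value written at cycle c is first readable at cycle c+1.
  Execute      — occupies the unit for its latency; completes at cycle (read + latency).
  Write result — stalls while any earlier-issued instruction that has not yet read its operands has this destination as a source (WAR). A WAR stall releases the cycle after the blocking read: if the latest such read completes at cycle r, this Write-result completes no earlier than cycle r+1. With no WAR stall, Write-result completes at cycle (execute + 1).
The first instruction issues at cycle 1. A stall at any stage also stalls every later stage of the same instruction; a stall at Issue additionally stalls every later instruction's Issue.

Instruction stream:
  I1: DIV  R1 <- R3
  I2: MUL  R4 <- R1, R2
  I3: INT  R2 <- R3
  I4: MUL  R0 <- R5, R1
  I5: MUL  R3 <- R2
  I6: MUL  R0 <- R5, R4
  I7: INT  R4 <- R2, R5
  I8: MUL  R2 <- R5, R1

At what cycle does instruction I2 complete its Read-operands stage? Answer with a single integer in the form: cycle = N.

[1] I1→DIV
[2] I1 RO | I2→MUL
[3] I3→INT
[4] I3 RO
[5] I3 EX
[10] I1 EX
[11] I1 WR R1
[12] I2 RO
[13] I3 WR R2
[16] I2 EX
[17] I2 WR R4
[18] I4→MUL
[19] I4 RO
[23] I4 EX
[24] I4 WR R0
[25] I5→MUL
[26] I5 RO
[30] I5 EX
[31] I5 WR R3
[32] I6→MUL
[33] I6 RO | I7→INT
[34] I7 RO
[35] I7 EX
[36] I7 WR R4
[37] I6 EX
[38] I6 WR R0
[39] I8→MUL
[40] I8 RO
[44] I8 EX
[45] I8 WR R2

cycle = 12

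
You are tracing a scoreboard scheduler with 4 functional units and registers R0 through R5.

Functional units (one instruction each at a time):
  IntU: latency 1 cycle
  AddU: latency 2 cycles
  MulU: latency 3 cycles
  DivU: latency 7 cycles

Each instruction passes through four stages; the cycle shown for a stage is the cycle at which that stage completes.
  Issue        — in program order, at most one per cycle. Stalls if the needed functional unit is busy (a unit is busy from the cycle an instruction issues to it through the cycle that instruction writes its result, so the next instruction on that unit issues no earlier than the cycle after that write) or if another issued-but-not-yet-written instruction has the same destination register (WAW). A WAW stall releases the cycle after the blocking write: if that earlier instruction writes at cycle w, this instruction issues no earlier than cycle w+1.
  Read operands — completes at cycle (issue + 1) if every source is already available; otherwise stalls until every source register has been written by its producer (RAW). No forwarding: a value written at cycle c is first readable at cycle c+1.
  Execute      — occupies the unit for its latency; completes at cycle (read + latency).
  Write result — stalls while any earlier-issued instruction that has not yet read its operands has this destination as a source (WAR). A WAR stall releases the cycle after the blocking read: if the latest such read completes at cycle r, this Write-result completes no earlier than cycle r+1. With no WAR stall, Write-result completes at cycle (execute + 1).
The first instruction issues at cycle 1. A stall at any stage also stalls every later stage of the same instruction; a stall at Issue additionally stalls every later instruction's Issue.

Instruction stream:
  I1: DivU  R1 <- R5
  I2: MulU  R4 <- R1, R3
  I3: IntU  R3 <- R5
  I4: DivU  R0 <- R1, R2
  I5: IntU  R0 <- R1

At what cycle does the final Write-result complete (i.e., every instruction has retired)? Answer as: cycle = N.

cycle 1: I1→DivU
cycle 2: I1 RO; I2→MulU
cycle 3: I3→IntU
cycle 4: I3 RO
cycle 5: I3 EX
cycle 9: I1 EX
cycle 10: I1 WR R1
cycle 11: I2 RO; I4→DivU
cycle 12: I3 WR R3; I4 RO
cycle 14: I2 EX
cycle 15: I2 WR R4
cycle 19: I4 EX
cycle 20: I4 WR R0
cycle 21: I5→IntU
cycle 22: I5 RO
cycle 23: I5 EX
cycle 24: I5 WR R0

cycle = 24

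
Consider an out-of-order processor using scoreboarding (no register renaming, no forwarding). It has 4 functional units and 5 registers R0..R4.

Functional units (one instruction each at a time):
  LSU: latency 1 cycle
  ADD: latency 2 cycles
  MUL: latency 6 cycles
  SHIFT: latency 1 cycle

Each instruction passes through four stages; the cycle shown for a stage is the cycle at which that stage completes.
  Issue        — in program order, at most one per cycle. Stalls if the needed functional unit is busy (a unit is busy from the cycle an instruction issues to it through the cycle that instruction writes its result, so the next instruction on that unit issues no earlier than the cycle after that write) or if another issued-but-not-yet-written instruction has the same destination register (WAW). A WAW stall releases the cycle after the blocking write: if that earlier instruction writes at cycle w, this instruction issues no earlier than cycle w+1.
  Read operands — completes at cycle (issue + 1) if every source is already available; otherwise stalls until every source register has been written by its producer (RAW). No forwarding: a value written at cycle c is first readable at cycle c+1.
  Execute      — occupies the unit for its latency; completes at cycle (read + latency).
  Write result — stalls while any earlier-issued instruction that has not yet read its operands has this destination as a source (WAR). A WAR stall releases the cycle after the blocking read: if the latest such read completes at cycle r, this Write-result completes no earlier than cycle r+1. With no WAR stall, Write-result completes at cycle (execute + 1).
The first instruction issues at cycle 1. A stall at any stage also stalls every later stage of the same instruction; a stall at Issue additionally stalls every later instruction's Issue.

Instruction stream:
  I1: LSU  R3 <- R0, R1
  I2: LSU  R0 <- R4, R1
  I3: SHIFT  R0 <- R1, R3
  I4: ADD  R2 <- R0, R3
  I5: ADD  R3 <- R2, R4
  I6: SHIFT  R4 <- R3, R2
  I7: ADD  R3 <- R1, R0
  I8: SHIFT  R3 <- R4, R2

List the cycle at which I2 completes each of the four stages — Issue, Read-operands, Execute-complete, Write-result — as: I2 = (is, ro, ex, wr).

I2 = (5, 6, 7, 8)

t=1  I1 issues→LSU
t=2  I1 reads
t=3  I1 exec-done
t=4  I1 writes R3
t=5  I2 issues→LSU
t=6  I2 reads
t=7  I2 exec-done
t=8  I2 writes R0
t=9  I3 issues→SHIFT
t=10  I3 reads | I4 issues→ADD
t=11  I3 exec-done
t=12  I3 writes R0
t=13  I4 reads
t=15  I4 exec-done
t=16  I4 writes R2
t=17  I5 issues→ADD
t=18  I5 reads | I6 issues→SHIFT
t=20  I5 exec-done
t=21  I5 writes R3
t=22  I6 reads | I7 issues→ADD
t=23  I6 exec-done | I7 reads
t=24  I6 writes R4
t=25  I7 exec-done
t=26  I7 writes R3
t=27  I8 issues→SHIFT
t=28  I8 reads
t=29  I8 exec-done
t=30  I8 writes R3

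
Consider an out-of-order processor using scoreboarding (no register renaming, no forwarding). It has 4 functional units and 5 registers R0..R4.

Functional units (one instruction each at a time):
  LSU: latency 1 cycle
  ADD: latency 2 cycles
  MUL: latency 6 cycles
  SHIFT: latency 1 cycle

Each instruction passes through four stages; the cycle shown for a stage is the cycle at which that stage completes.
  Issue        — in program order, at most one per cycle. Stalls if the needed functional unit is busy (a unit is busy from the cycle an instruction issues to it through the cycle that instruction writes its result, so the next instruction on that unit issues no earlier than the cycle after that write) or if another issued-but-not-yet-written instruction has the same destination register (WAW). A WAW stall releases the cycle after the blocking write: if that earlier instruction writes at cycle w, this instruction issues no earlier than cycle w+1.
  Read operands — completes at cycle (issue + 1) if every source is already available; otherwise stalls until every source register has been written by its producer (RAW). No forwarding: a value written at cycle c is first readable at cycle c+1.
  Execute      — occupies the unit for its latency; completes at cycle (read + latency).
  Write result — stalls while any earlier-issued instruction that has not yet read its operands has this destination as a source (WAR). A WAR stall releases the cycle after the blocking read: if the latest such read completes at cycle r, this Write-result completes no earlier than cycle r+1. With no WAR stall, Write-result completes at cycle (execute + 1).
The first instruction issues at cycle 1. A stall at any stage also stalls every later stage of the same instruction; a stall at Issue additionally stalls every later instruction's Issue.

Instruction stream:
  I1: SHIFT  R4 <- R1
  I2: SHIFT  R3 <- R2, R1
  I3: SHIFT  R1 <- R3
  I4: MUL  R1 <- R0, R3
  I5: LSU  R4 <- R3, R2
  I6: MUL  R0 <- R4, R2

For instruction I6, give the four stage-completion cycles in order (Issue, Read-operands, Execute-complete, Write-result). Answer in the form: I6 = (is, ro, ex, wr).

[I1] 1/2/3/4
[I2] 5/6/7/8  (struct: SHIFT busy until I1 writes@4)
[I3] 9/10/11/12  (struct: SHIFT busy until I2 writes@8)
[I4] 13/14/20/21  (WAW R1: wait I3 write@12)
[I5] 14/15/16/17
[I6] 22/23/29/30  (struct: MUL busy until I4 writes@21)

I6 = (22, 23, 29, 30)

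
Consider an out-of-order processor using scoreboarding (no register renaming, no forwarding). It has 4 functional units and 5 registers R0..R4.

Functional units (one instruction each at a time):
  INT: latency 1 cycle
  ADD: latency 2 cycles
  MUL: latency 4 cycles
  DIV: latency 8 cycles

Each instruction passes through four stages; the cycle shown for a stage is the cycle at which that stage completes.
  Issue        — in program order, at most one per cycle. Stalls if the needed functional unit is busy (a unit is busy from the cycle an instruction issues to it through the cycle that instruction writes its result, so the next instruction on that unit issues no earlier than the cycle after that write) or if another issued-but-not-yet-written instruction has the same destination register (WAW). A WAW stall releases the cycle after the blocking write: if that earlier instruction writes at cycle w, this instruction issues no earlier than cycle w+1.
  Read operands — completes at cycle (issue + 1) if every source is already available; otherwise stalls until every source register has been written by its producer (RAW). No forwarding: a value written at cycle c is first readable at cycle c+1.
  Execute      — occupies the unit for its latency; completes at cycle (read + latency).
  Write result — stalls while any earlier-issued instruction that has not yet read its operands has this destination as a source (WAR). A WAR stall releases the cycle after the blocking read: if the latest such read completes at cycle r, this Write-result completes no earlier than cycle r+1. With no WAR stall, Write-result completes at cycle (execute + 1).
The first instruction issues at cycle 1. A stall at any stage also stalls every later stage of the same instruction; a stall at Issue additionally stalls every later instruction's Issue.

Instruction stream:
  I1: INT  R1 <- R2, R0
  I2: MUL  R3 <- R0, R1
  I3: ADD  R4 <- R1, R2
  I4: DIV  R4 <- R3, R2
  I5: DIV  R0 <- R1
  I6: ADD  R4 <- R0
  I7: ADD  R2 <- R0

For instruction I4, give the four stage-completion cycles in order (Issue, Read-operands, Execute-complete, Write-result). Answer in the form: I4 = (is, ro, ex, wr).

I1 -> (1, 2, 3, 4)
I2 -> (2, 5, 9, 10)  // RAW R1: wait I1 write@4
I3 -> (3, 5, 7, 8)  // RAW R1: wait I1 write@4
I4 -> (9, 11, 19, 20)  // WAW R4: wait I3 write@8, RAW R3: wait I2 write@10
I5 -> (21, 22, 30, 31)  // struct: DIV busy until I4 writes@20
I6 -> (22, 32, 34, 35)  // RAW R0: wait I5 write@31
I7 -> (36, 37, 39, 40)  // struct: ADD busy until I6 writes@35

I4 = (9, 11, 19, 20)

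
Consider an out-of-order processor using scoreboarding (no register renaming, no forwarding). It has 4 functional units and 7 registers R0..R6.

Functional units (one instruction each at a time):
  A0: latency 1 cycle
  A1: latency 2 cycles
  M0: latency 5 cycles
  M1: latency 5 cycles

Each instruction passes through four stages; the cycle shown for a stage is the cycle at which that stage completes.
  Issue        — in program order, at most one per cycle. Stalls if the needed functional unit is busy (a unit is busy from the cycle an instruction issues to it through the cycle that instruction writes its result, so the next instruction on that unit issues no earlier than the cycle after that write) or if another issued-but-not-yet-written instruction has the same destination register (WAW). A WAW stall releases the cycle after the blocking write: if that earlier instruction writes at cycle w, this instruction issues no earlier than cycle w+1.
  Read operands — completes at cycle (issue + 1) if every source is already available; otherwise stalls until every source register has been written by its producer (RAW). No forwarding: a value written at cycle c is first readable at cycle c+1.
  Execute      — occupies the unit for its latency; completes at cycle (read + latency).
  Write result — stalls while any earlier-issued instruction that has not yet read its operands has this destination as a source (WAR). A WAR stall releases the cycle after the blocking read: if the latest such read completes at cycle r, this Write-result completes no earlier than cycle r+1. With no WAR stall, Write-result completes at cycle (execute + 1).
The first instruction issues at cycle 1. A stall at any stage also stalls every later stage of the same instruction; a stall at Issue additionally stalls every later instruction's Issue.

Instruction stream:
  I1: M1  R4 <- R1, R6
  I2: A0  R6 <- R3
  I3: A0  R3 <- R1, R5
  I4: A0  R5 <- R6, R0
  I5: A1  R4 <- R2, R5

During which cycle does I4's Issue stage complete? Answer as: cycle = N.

I1 -> (1, 2, 7, 8)
I2 -> (2, 3, 4, 5)
I3 -> (6, 7, 8, 9)  // struct: A0 busy until I2 writes@5
I4 -> (10, 11, 12, 13)  // struct: A0 busy until I3 writes@9
I5 -> (11, 14, 16, 17)  // RAW R5: wait I4 write@13

cycle = 10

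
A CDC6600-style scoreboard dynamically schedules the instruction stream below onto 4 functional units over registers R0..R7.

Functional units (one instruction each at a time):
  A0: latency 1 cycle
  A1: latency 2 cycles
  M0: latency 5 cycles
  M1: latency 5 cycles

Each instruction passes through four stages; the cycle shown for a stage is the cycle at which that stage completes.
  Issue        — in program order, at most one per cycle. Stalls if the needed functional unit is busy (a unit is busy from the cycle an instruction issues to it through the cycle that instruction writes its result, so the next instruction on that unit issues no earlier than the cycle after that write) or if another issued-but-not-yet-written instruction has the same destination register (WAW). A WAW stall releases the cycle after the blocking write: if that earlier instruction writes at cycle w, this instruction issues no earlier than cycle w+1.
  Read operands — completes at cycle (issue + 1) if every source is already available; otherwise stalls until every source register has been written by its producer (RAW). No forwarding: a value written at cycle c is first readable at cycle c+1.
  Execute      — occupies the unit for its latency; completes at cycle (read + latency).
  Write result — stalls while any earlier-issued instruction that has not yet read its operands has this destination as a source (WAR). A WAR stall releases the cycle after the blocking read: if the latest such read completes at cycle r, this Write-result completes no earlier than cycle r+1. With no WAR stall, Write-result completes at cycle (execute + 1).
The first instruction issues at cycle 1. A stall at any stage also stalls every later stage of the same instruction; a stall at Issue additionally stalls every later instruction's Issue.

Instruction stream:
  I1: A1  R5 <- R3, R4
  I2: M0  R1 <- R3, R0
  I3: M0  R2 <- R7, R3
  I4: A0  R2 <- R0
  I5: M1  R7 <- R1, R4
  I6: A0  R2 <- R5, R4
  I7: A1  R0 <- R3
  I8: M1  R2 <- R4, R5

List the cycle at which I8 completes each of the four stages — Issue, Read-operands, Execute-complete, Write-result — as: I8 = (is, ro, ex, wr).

I8 = (27, 28, 33, 34)

c1: issue I1 (A1)
c2: I1 read-ops; issue I2 (M0)
c3: I2 read-ops
c4: I1 finished on A1
c5: I1→R5
c8: I2 finished on M0
c9: I2→R1
c10: issue I3 (M0)
c11: I3 read-ops
c16: I3 finished on M0
c17: I3→R2
c18: issue I4 (A0)
c19: I4 read-ops; issue I5 (M1)
c20: I4 finished on A0; I5 read-ops
c21: I4→R2
c22: issue I6 (A0)
c23: I6 read-ops; issue I7 (A1)
c24: I6 finished on A0; I7 read-ops
c25: I5 finished on M1; I6→R2
c26: I5→R7; I7 finished on A1
c27: I7→R0; issue I8 (M1)
c28: I8 read-ops
c33: I8 finished on M1
c34: I8→R2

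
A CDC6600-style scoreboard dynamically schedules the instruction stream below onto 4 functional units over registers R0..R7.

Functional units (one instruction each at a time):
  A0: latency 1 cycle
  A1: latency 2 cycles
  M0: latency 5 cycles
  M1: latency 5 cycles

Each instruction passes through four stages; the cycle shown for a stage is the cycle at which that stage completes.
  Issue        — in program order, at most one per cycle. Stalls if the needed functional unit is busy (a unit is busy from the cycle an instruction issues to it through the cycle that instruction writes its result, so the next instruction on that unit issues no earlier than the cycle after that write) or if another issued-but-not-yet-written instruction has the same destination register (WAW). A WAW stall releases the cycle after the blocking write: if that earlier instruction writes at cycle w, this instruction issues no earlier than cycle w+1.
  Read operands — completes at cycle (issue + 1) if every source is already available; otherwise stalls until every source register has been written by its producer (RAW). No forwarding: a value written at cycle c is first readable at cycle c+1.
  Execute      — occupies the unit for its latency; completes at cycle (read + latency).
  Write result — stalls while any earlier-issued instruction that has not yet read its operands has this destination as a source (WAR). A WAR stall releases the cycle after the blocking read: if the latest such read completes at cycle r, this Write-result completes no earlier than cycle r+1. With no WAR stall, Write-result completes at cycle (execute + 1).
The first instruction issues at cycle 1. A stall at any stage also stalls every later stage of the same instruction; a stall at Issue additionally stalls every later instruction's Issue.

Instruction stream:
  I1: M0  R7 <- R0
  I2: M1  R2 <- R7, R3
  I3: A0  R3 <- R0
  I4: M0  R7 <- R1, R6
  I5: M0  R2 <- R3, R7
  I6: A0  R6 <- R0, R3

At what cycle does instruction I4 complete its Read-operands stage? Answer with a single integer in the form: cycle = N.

[I1] 1/2/7/8
[I2] 2/9/14/15  (RAW R7: wait I1 write@8)
[I3] 3/4/5/10  (WAR R3: wait I2 read@9)
[I4] 9/10/15/16  (struct: M0 busy until I1 writes@8)
[I5] 17/18/23/24  (struct: M0 busy until I4 writes@16)
[I6] 18/19/20/21

cycle = 10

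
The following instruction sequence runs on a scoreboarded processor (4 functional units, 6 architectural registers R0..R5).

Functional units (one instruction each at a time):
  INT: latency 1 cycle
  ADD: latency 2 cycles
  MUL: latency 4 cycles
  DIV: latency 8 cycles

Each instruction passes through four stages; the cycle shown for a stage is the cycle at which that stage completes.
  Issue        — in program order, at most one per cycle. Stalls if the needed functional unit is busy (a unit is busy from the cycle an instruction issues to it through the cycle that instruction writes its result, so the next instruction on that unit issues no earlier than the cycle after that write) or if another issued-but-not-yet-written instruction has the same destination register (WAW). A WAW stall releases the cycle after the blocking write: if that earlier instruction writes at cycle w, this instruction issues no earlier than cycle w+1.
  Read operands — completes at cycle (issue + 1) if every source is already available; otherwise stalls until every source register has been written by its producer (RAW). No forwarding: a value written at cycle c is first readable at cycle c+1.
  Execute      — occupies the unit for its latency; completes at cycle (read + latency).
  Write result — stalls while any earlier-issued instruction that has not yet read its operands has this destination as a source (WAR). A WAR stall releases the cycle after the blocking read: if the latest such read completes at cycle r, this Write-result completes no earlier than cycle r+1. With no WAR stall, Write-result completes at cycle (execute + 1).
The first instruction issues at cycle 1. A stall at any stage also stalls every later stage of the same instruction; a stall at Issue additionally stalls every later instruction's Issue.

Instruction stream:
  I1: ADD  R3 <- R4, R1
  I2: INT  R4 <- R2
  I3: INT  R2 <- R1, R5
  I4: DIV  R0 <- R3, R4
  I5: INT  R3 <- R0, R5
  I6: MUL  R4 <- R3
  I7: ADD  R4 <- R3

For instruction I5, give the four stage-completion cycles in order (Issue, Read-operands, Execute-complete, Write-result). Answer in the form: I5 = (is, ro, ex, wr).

I5 = (10, 18, 19, 20)

cycle 1: I1 dispatched to ADD
cycle 2: I1 operands ready · I2 dispatched to INT
cycle 3: I2 operands ready
cycle 4: I1 complete · I2 complete
cycle 5: R3←I1 · R4←I2
cycle 6: I3 dispatched to INT
cycle 7: I3 operands ready · I4 dispatched to DIV
cycle 8: I3 complete · I4 operands ready
cycle 9: R2←I3
cycle 10: I5 dispatched to INT
cycle 11: I6 dispatched to MUL
cycle 16: I4 complete
cycle 17: R0←I4
cycle 18: I5 operands ready
cycle 19: I5 complete
cycle 20: R3←I5
cycle 21: I6 operands ready
cycle 25: I6 complete
cycle 26: R4←I6
cycle 27: I7 dispatched to ADD
cycle 28: I7 operands ready
cycle 30: I7 complete
cycle 31: R4←I7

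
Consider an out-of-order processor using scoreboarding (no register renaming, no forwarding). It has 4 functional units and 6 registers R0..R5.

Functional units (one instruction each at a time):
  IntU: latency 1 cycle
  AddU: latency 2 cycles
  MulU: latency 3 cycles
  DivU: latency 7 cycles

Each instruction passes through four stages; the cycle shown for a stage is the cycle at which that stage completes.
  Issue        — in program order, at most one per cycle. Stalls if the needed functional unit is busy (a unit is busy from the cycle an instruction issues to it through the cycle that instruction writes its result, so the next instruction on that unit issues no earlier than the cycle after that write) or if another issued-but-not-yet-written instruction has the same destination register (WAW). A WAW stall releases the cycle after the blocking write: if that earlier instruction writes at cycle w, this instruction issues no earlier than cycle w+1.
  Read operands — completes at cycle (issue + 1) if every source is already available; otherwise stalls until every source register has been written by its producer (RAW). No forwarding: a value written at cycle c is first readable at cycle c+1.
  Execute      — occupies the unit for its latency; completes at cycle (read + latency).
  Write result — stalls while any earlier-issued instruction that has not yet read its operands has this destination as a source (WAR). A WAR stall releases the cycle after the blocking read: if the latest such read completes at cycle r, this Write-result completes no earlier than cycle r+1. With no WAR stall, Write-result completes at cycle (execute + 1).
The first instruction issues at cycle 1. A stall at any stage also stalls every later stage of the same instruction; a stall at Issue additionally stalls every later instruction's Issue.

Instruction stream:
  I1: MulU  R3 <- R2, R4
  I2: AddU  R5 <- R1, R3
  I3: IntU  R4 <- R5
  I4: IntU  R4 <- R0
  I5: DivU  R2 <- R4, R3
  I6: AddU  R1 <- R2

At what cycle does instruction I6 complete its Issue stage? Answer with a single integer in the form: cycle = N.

cycle = 16

  I1 | 1 | 2 | 5 | 6
  I2 | 2 | 7 | 9 | 10   RAW R3: wait I1 write@6
  I3 | 3 | 11 | 12 | 13   RAW R5: wait I2 write@10
  I4 | 14 | 15 | 16 | 17   struct: IntU busy until I3 writes@13
  I5 | 15 | 18 | 25 | 26   RAW R4: wait I4 write@17
  I6 | 16 | 27 | 29 | 30   RAW R2: wait I5 write@26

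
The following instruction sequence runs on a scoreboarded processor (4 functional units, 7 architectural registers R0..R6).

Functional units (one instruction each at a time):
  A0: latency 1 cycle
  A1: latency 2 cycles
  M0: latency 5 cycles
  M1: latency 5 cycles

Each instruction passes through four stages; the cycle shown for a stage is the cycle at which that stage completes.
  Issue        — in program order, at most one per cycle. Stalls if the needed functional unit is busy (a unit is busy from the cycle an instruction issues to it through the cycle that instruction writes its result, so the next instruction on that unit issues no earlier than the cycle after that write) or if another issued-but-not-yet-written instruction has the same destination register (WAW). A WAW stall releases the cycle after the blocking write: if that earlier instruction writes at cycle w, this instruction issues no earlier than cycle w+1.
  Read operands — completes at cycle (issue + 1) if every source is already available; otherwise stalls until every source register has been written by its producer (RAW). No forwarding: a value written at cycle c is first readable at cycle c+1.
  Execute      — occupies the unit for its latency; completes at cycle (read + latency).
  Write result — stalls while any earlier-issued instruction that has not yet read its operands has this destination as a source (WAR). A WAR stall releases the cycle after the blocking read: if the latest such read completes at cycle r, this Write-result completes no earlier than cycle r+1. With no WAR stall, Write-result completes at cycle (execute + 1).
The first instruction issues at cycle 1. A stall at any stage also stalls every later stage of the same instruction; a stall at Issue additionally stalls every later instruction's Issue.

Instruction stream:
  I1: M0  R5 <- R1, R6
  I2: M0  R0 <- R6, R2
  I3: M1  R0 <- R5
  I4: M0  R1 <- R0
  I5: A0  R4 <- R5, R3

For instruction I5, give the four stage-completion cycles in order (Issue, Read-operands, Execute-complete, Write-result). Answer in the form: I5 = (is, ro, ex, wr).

  I1 | 1 | 2 | 7 | 8
  I2 | 9 | 10 | 15 | 16   struct: M0 busy until I1 writes@8
  I3 | 17 | 18 | 23 | 24   WAW R0: wait I2 write@16
  I4 | 18 | 25 | 30 | 31   RAW R0: wait I3 write@24
  I5 | 19 | 20 | 21 | 22

I5 = (19, 20, 21, 22)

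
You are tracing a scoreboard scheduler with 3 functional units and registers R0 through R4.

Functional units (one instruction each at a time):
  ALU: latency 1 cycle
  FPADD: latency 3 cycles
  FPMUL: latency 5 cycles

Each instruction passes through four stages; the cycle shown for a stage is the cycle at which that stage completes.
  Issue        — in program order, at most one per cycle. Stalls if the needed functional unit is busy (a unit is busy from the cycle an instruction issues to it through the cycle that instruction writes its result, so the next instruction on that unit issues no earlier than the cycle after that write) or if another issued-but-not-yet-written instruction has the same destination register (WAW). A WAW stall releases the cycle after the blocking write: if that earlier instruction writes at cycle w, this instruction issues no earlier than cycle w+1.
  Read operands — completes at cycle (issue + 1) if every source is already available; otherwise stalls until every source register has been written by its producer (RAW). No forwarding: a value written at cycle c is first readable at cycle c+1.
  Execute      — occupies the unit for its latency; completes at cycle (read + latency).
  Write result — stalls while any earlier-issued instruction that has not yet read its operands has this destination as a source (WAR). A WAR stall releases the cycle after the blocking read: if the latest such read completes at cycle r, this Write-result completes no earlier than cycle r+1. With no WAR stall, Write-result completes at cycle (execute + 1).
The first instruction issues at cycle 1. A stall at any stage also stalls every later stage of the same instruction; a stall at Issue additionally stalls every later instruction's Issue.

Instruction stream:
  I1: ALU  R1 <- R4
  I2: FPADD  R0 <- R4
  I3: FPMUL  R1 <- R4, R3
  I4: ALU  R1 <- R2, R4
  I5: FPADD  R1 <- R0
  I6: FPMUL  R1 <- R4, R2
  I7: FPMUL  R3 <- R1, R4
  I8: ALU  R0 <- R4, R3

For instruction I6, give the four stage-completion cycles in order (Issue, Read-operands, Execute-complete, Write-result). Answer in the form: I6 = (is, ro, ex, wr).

  I1 | 1 | 2 | 3 | 4
  I2 | 2 | 3 | 6 | 7
  I3 | 5 | 6 | 11 | 12   WAW R1: wait I1 write@4
  I4 | 13 | 14 | 15 | 16   WAW R1: wait I3 write@12
  I5 | 17 | 18 | 21 | 22   WAW R1: wait I4 write@16
  I6 | 23 | 24 | 29 | 30   WAW R1: wait I5 write@22
  I7 | 31 | 32 | 37 | 38   struct: FPMUL busy until I6 writes@30
  I8 | 32 | 39 | 40 | 41   RAW R3: wait I7 write@38

I6 = (23, 24, 29, 30)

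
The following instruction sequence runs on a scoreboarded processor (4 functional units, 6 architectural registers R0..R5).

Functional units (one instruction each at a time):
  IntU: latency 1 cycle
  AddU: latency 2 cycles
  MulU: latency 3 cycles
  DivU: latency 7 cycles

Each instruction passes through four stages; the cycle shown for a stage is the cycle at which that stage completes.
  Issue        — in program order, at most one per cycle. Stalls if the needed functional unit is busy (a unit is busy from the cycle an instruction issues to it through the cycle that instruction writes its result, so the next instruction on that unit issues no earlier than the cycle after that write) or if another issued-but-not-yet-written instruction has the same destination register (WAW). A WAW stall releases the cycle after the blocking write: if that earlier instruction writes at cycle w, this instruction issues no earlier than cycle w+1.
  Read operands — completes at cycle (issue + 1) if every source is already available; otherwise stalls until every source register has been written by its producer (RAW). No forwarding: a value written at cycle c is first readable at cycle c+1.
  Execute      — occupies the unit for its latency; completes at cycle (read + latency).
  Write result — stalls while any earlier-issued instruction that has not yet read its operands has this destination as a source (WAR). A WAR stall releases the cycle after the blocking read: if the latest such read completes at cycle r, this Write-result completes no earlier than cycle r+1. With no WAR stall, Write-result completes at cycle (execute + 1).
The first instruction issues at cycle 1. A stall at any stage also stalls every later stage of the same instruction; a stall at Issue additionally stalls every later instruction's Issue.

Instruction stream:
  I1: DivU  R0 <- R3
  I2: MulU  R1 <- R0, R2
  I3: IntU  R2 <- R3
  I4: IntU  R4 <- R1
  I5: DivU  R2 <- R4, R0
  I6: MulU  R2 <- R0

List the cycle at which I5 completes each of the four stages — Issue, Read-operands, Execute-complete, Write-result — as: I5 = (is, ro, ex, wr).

1) issue 1, read 2, done 9, write 10
2) issue 2, read 11, done 14, write 15  <RAW R0: wait I1 write@10>
3) issue 3, read 4, done 5, write 12  <WAR R2: wait I2 read@11>
4) issue 13, read 16, done 17, write 18  <struct: IntU busy until I3 writes@12 / RAW R1: wait I2 write@15>
5) issue 14, read 19, done 26, write 27  <RAW R4: wait I4 write@18>
6) issue 28, read 29, done 32, write 33  <WAW R2: wait I5 write@27>

I5 = (14, 19, 26, 27)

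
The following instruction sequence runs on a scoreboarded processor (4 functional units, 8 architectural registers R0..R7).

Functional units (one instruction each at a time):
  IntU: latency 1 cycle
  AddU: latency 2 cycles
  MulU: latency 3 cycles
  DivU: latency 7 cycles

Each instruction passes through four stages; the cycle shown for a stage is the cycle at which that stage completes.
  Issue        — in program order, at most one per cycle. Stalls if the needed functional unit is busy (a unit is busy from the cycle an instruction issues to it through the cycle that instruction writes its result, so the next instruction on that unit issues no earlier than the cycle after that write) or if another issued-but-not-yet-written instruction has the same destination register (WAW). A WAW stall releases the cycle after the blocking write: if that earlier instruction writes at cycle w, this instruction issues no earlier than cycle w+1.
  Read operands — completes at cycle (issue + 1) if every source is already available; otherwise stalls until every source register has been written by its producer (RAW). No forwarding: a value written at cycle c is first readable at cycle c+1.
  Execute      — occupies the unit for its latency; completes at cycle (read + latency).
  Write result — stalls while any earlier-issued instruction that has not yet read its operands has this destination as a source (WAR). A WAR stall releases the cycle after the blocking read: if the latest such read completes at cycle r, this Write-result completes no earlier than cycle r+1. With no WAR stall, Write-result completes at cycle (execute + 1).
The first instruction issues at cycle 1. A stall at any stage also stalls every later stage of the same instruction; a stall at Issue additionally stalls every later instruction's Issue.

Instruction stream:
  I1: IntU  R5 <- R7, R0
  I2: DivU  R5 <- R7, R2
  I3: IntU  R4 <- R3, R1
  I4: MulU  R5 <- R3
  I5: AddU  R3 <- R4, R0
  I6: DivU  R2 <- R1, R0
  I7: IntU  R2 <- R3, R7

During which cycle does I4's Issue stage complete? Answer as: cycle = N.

[1] I1→IntU
[2] I1 RO
[3] I1 EX
[4] I1 WR R5
[5] I2→DivU
[6] I2 RO | I3→IntU
[7] I3 RO
[8] I3 EX
[9] I3 WR R4
[13] I2 EX
[14] I2 WR R5
[15] I4→MulU
[16] I4 RO | I5→AddU
[17] I5 RO | I6→DivU
[18] I6 RO
[19] I4 EX | I5 EX
[20] I4 WR R5 | I5 WR R3
[25] I6 EX
[26] I6 WR R2
[27] I7→IntU
[28] I7 RO
[29] I7 EX
[30] I7 WR R2

cycle = 15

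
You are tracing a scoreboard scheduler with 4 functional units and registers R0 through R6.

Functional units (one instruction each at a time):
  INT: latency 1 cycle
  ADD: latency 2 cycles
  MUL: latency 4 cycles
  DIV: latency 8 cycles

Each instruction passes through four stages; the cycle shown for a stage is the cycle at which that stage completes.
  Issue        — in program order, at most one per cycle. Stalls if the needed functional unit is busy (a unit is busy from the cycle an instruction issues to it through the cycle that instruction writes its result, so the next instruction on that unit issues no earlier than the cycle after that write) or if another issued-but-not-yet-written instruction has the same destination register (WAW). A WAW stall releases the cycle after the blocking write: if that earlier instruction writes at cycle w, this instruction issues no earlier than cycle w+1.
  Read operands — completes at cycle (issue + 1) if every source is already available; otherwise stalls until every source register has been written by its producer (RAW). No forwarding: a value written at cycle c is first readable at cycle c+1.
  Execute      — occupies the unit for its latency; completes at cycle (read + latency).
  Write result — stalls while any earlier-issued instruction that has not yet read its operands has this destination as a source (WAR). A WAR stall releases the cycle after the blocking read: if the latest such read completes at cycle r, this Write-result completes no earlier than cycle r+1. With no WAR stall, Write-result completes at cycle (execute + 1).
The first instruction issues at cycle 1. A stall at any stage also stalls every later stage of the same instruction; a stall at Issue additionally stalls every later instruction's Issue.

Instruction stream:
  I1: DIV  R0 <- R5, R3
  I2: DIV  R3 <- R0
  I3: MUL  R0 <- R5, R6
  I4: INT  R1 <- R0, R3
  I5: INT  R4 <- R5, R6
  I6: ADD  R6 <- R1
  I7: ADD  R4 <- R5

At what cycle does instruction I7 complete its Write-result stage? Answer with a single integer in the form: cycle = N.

cycle = 36

I1: IS=1 RO=2 EX=10 WR=11
I2: IS=12 RO=13 EX=21 WR=22  [struct: DIV busy until I1 writes@11]
I3: IS=13 RO=14 EX=18 WR=19
I4: IS=14 RO=23 EX=24 WR=25  [RAW R3: wait I2 write@22]
I5: IS=26 RO=27 EX=28 WR=29  [struct: INT busy until I4 writes@25]
I6: IS=27 RO=28 EX=30 WR=31
I7: IS=32 RO=33 EX=35 WR=36  [struct: ADD busy until I6 writes@31]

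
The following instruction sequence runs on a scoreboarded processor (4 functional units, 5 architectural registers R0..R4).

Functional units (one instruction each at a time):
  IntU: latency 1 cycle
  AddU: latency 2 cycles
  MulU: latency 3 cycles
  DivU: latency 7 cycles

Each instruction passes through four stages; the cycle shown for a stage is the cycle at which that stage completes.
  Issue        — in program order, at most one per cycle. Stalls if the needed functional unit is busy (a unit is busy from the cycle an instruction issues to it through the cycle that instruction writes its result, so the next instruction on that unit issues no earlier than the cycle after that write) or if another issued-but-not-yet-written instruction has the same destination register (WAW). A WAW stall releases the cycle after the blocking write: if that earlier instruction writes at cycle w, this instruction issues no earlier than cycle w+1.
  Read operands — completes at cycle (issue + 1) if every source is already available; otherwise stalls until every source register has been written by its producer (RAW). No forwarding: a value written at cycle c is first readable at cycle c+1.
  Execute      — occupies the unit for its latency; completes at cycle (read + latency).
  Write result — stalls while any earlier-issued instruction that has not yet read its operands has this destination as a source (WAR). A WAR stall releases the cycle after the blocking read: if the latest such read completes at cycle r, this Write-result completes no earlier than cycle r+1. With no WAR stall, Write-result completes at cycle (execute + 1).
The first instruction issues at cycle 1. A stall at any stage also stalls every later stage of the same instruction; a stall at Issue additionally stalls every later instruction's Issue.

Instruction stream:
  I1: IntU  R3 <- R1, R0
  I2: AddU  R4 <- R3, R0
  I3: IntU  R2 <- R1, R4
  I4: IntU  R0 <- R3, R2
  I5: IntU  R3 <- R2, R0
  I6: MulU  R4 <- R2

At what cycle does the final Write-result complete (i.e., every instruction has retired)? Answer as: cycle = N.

cycle 1: I1→IntU
cycle 2: I1 RO; I2→AddU
cycle 3: I1 EX
cycle 4: I1 WR R3
cycle 5: I2 RO; I3→IntU
cycle 7: I2 EX
cycle 8: I2 WR R4
cycle 9: I3 RO
cycle 10: I3 EX
cycle 11: I3 WR R2
cycle 12: I4→IntU
cycle 13: I4 RO
cycle 14: I4 EX
cycle 15: I4 WR R0
cycle 16: I5→IntU
cycle 17: I5 RO; I6→MulU
cycle 18: I5 EX; I6 RO
cycle 19: I5 WR R3
cycle 21: I6 EX
cycle 22: I6 WR R4

cycle = 22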